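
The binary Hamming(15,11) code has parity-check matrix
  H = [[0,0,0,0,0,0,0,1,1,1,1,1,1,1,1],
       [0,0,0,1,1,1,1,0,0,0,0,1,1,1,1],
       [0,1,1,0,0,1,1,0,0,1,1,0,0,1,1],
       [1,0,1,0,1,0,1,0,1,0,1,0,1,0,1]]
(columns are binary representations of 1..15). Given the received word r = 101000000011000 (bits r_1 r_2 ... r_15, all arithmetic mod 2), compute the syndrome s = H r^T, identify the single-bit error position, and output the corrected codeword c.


s = (0, 1, 0, 1)^T, error position = 5, corrected codeword c = 101010000011000

Compute s = H r^T mod 2 one row at a time:
  s_1 = 0 + 0 + 0 + 1 + 1 + 0 + 0 + 0 = 2 ≡ 0 (mod 2).
  s_2 = 0 + 0 + 0 + 0 + 1 + 0 + 0 + 0 = 1 ≡ 1 (mod 2).
  s_3 = 0 + 1 + 0 + 0 + 0 + 1 + 0 + 0 = 2 ≡ 0 (mod 2).
  s_4 = 1 + 1 + 0 + 0 + 0 + 1 + 0 + 0 = 3 ≡ 1 (mod 2).
s = (0, 1, 0, 1)^T — this equals column 5 of H (binary 0101), so error is at position 5.
Correct: flip bit 5 of r = 101000000011000 to get c = 101010000011000.


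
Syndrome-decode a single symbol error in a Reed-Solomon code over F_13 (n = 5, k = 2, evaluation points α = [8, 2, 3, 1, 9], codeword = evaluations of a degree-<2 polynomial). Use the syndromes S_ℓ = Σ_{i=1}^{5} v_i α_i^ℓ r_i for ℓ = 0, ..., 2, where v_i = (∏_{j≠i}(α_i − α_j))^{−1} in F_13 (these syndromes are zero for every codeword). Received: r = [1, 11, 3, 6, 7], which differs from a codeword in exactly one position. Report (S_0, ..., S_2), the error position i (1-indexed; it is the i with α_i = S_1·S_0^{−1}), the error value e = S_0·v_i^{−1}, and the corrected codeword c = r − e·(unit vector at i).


S = (7, 4, 6), error at position 1, error magnitude e = 12, c = [2, 11, 3, 6, 7].

Step 1: column multipliers v_i = (∏_{j≠i}(α_i − α_j))^{−1} mod 13.
  i = 1 (α = 8): (8−2)(8−3)(8−1)(8−9) = 6·5·7·(−1) = −210 ≡ 11, so v_1 = 11^{−1} = 6 (mod 13).
  i = 2 (α = 2): (2−8)(2−3)(2−1)(2−9) = (−6)·(−1)·1·(−7) = −42 ≡ 10, so v_2 = 10^{−1} = 4 (mod 13).
  i = 3 (α = 3): (3−8)(3−2)(3−1)(3−9) = (−5)·1·2·(−6) = 60 ≡ 8, so v_3 = 8^{−1} = 5 (mod 13).
  i = 4 (α = 1): (1−8)(1−2)(1−3)(1−9) = (−7)·(−1)·(−2)·(−8) = 112 ≡ 8, so v_4 = 8^{−1} = 5 (mod 13).
  i = 5 (α = 9): (9−8)(9−2)(9−3)(9−1) = 1·7·6·8 = 336 ≡ 11, so v_5 = 11^{−1} = 6 (mod 13).
  v = [6, 4, 5, 5, 6].
Step 2: syndromes of r = [1, 11, 3, 6, 7] (all sums mod 13).
  S_0 = Σ v_i r_i = 6·1 + 4·11 + 5·3 + 5·6 + 6·7 = 137 ≡ 7.
  S_1 = Σ v_i α_i r_i = 6·8·1 + 4·2·11 + 5·3·3 + 5·1·6 + 6·9·7 = 589 ≡ 4.
  α_i^2 mod 13 = [12, 4, 9, 1, 3].
  S_2 = Σ v_i α_i^2 r_i = 6·12·1 + 4·4·11 + 5·9·3 + 5·1·6 + 6·3·7 = 539 ≡ 6.
  S = (7, 4, 6) ≠ 0, so r is not a codeword (an error is present).
Step 3: locate the error. For a single error e at position i, S_ℓ = v_i·e·α_i^ℓ, so α_err = S_1/S_0.
  S_0^{−1} = 7^{−1} = 2 (mod 13), so α_err = 4·2 = 8 ≡ 8 = α_1. Error position i = 1.
  Consistency check: S_2/S_1 = 6·10 = 60 ≡ 8 = α_err ✓ (single-error assumption holds).
Step 4: error magnitude e = S_0/v_1 = S_0·∏_{j≠1}(α_1 − α_j) = 7·11 = 77 ≡ 12 (mod 13).
Step 5: correct position 1: c_1 = r_1 − e = 1 − 12 ≡ 2 (mod 13). Hence c = [2, 11, 3, 6, 7].
  Check: interpolating c through the α_i gives m(x) = 1 + 5·x (degree < 2) with m(α_i) = c_i for every i, so c is indeed a codeword.


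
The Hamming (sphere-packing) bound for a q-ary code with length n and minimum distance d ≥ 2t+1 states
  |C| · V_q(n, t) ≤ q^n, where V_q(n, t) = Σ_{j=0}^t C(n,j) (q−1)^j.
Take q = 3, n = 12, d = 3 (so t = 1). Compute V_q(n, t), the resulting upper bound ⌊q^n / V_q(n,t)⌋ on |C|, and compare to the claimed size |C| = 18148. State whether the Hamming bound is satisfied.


V_q(n, t) = 25, q^n = 531441, Hamming bound = 21257, |C| = 18148 ≤ bound (satisfied).

Step 1: Compute V_q(n, t) = Σ_{j=0}^1 C(n, j) (q−1)^j.
  j = 0: C(12,0)·(2)^0 = 1·1 = 1.
  j = 1: C(12,1)·(2)^1 = 12·2 = 24.
  V_q(n, t) = 1 + 24 = 25.
Step 2: q^n = 3^12 = 531441.
Step 3: Hamming bound ⌊q^n / V_q(n,t)⌋ = ⌊531441/25⌋ = 21257.
Step 4: Compare |C| = 18148 to 21257: satisfied.
The claimed |C| lies below the Hamming bound.


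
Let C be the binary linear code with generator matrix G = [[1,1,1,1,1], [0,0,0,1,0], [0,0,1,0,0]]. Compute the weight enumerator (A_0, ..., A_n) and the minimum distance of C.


Weight distribution: A_0 = 1, A_1 = 2, A_2 = 1, A_3 = 1, A_4 = 2, A_5 = 1. Minimum distance d = 1.

Enumerate all 2^3 = 8 messages m ∈ F_2^3.
For each, compute codeword c = mG in F_2^5, then tally its weight.
  m = 000 → c = 00000, weight = 0.
  m = 100 → c = 11111, weight = 5.
  m = 010 → c = 00010, weight = 1.
  m = 110 → c = 11101, weight = 4.
  m = 001 → c = 00100, weight = 1.
  m = 101 → c = 11011, weight = 4.
  m = 011 → c = 00110, weight = 2.
  m = 111 → c = 11001, weight = 3.
Tally weights:
  weight 0: 1 codewords.
  weight 1: 2 codewords.
  weight 2: 1 codewords.
  weight 3: 1 codewords.
  weight 4: 2 codewords.
  weight 5: 1 codewords.
Minimum distance d = smallest w > 0 with A_w > 0 = 1.
Sanity: Σ A_w = 8 = 2^3 = 8 ✓.


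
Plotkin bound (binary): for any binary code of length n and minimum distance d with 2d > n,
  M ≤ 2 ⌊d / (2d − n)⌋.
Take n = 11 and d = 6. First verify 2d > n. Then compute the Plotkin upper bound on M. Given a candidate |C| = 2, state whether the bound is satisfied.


Plotkin bound M ≤ 12; given |C| = 2 ≤ bound (satisfied).

Check applicability: 2d = 12, n = 11.
2d − n = 1 > 0, so Plotkin applies.
Compute d/(2d−n) = 6/1 ≈ 6.0000.
⌊d/(2d−n)⌋ = 6.
Plotkin bound: M ≤ 2·6 = 12.
Given |C| = 2, check: satisfied.
This |C| is below the Plotkin bound.


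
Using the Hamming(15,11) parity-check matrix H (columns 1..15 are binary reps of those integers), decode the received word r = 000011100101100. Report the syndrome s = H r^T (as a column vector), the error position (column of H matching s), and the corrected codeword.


s = (1, 1, 1, 1)^T, error position = 15, corrected codeword c = 000011100101101

Compute s = H r^T mod 2 one row at a time:
  s_1 = 0 + 0 + 1 + 0 + 1 + 1 + 0 + 0 = 3 ≡ 1 (mod 2).
  s_2 = 0 + 1 + 1 + 1 + 1 + 1 + 0 + 0 = 5 ≡ 1 (mod 2).
  s_3 = 0 + 0 + 1 + 1 + 1 + 0 + 0 + 0 = 3 ≡ 1 (mod 2).
  s_4 = 0 + 0 + 1 + 1 + 0 + 0 + 1 + 0 = 3 ≡ 1 (mod 2).
s = (1, 1, 1, 1)^T — this equals column 15 of H (binary 1111), so error is at position 15.
Correct: flip bit 15 of r = 000011100101100 to get c = 000011100101101.


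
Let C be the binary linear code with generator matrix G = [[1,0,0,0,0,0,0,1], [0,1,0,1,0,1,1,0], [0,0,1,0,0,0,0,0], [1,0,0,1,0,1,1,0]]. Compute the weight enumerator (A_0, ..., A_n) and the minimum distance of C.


Weight distribution: A_0 = 1, A_1 = 1, A_2 = 3, A_3 = 3, A_4 = 3, A_5 = 3, A_6 = 1, A_7 = 1. Minimum distance d = 1.

Enumerate all 2^4 = 16 messages m ∈ F_2^4.
For each, compute codeword c = mG in F_2^8, then tally its weight.
  m = 0000 → c = 00000000, weight = 0.
  m = 1000 → c = 10000001, weight = 2.
  m = 0100 → c = 01010110, weight = 4.
  m = 1100 → c = 11010111, weight = 6.
  m = 0010 → c = 00100000, weight = 1.
  m = 1010 → c = 10100001, weight = 3.
  m = 0110 → c = 01110110, weight = 5.
  m = 1110 → c = 11110111, weight = 7.
  m = 0001 → c = 10010110, weight = 4.
  m = 1001 → c = 00010111, weight = 4.
  m = 0101 → c = 11000000, weight = 2.
  m = 1101 → c = 01000001, weight = 2.
  m = 0011 → c = 10110110, weight = 5.
  m = 1011 → c = 00110111, weight = 5.
  m = 0111 → c = 11100000, weight = 3.
  m = 1111 → c = 01100001, weight = 3.
Tally weights:
  weight 0: 1 codewords.
  weight 1: 1 codewords.
  weight 2: 3 codewords.
  weight 3: 3 codewords.
  weight 4: 3 codewords.
  weight 5: 3 codewords.
  weight 6: 1 codewords.
  weight 7: 1 codewords.
Minimum distance d = smallest w > 0 with A_w > 0 = 1.
Sanity: Σ A_w = 16 = 2^4 = 16 ✓.


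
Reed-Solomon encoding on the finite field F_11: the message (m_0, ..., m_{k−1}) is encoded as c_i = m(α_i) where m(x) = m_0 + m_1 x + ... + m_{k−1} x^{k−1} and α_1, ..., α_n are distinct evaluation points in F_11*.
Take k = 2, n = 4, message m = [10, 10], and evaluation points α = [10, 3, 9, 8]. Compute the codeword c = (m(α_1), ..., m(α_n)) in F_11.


c = [0, 7, 1, 2]

Message polynomial: m(x) = 10 + 10·x (mod 11).
For each evaluation point α_i, compute m(α_i) mod 11:
  α_1 = 10: Horner steps 10 → 0, so m(10) = 0.
  α_2 = 3: Horner steps 10 → 7, so m(3) = 7.
  α_3 = 9: Horner steps 10 → 1, so m(9) = 1.
  α_4 = 8: Horner steps 10 → 2, so m(8) = 2.
Codeword c = [0, 7, 1, 2] ∈ F_11^4.


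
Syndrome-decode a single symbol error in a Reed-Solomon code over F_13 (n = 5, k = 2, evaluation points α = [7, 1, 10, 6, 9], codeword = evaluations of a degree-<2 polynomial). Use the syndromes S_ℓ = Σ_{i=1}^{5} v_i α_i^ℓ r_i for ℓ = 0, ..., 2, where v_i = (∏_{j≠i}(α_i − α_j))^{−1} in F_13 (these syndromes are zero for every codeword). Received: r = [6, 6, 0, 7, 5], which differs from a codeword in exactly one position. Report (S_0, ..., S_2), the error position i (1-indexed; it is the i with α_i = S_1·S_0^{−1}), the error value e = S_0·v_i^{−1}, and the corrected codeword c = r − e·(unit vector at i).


S = (3, 8, 4), error at position 1, error magnitude e = 4, c = [2, 6, 0, 7, 5].

Step 1: column multipliers v_i = (∏_{j≠i}(α_i − α_j))^{−1} mod 13.
  i = 1 (α = 7): (7−1)(7−10)(7−6)(7−9) = 6·(−3)·1·(−2) = 36 ≡ 10, so v_1 = 10^{−1} = 4 (mod 13).
  i = 2 (α = 1): (1−7)(1−10)(1−6)(1−9) = (−6)·(−9)·(−5)·(−8) = 2160 ≡ 2, so v_2 = 2^{−1} = 7 (mod 13).
  i = 3 (α = 10): (10−7)(10−1)(10−6)(10−9) = 3·9·4·1 = 108 ≡ 4, so v_3 = 4^{−1} = 10 (mod 13).
  i = 4 (α = 6): (6−7)(6−1)(6−10)(6−9) = (−1)·5·(−4)·(−3) = −60 ≡ 5, so v_4 = 5^{−1} = 8 (mod 13).
  i = 5 (α = 9): (9−7)(9−1)(9−10)(9−6) = 2·8·(−1)·3 = −48 ≡ 4, so v_5 = 4^{−1} = 10 (mod 13).
  v = [4, 7, 10, 8, 10].
Step 2: syndromes of r = [6, 6, 0, 7, 5] (all sums mod 13).
  S_0 = Σ v_i r_i = 4·6 + 7·6 + 10·0 + 8·7 + 10·5 = 172 ≡ 3.
  S_1 = Σ v_i α_i r_i = 4·7·6 + 7·1·6 + 10·10·0 + 8·6·7 + 10·9·5 = 996 ≡ 8.
  α_i^2 mod 13 = [10, 1, 9, 10, 3].
  S_2 = Σ v_i α_i^2 r_i = 4·10·6 + 7·1·6 + 10·9·0 + 8·10·7 + 10·3·5 = 992 ≡ 4.
  S = (3, 8, 4) ≠ 0, so r is not a codeword (an error is present).
Step 3: locate the error. For a single error e at position i, S_ℓ = v_i·e·α_i^ℓ, so α_err = S_1/S_0.
  S_0^{−1} = 3^{−1} = 9 (mod 13), so α_err = 8·9 = 72 ≡ 7 = α_1. Error position i = 1.
  Consistency check: S_2/S_1 = 4·5 = 20 ≡ 7 = α_err ✓ (single-error assumption holds).
Step 4: error magnitude e = S_0/v_1 = S_0·∏_{j≠1}(α_1 − α_j) = 3·10 = 30 ≡ 4 (mod 13).
Step 5: correct position 1: c_1 = r_1 − e = 6 − 4 ≡ 2 (mod 13). Hence c = [2, 6, 0, 7, 5].
  Check: interpolating c through the α_i gives m(x) = 11 + 8·x (degree < 2) with m(α_i) = c_i for every i, so c is indeed a codeword.


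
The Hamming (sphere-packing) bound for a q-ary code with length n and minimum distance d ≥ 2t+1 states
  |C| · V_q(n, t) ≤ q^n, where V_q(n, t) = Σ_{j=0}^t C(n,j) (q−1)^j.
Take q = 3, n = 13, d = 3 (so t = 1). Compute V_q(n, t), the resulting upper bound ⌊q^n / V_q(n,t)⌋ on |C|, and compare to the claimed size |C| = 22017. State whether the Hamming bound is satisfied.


V_q(n, t) = 27, q^n = 1594323, Hamming bound = 59049, |C| = 22017 ≤ bound (satisfied).

Step 1: Compute V_q(n, t) = Σ_{j=0}^1 C(n, j) (q−1)^j.
  j = 0: C(13,0)·(2)^0 = 1·1 = 1.
  j = 1: C(13,1)·(2)^1 = 13·2 = 26.
  V_q(n, t) = 1 + 26 = 27.
Step 2: q^n = 3^13 = 1594323.
Step 3: Hamming bound ⌊q^n / V_q(n,t)⌋ = ⌊1594323/27⌋ = 59049.
Step 4: Compare |C| = 22017 to 59049: satisfied.
The claimed |C| lies below the Hamming bound.


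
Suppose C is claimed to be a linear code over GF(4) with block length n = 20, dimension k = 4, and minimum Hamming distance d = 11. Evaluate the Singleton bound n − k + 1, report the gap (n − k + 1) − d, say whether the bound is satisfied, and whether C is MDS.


Singleton RHS = n − k + 1 = 17, slack = 6, bound satisfied, not MDS.

Singleton bound: d ≤ n − k + 1.
Here n = 20, k = 4, so n − k + 1 = 17.
Given d = 11, check d ≤ 17: YES.
Slack = (n − k + 1) − d = 6.
The code is NOT MDS (slack = 6 > 0).
Description: the claimed parameters are [20, 4, 11]_4; such a code would be non-MDS.


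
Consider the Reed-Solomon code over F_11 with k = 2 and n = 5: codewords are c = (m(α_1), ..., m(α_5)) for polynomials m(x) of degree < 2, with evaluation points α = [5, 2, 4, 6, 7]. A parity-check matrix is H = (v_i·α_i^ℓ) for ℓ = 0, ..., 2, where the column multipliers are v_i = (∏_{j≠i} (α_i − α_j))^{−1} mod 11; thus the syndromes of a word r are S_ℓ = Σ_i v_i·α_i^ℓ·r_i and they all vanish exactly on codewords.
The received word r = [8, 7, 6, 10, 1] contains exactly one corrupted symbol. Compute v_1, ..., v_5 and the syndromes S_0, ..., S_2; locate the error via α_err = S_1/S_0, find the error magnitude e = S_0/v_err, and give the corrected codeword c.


S = (6, 1, 2), error at position 2, error magnitude e = 5, c = [8, 2, 6, 10, 1].

Step 1: column multipliers v_i = (∏_{j≠i}(α_i − α_j))^{−1} mod 11.
  i = 1 (α = 5): (5−2)(5−4)(5−6)(5−7) = 3·1·(−1)·(−2) = 6 ≡ 6, so v_1 = 6^{−1} = 2 (mod 11).
  i = 2 (α = 2): (2−5)(2−4)(2−6)(2−7) = (−3)·(−2)·(−4)·(−5) = 120 ≡ 10, so v_2 = 10^{−1} = 10 (mod 11).
  i = 3 (α = 4): (4−5)(4−2)(4−6)(4−7) = (−1)·2·(−2)·(−3) = −12 ≡ 10, so v_3 = 10^{−1} = 10 (mod 11).
  i = 4 (α = 6): (6−5)(6−2)(6−4)(6−7) = 1·4·2·(−1) = −8 ≡ 3, so v_4 = 3^{−1} = 4 (mod 11).
  i = 5 (α = 7): (7−5)(7−2)(7−4)(7−6) = 2·5·3·1 = 30 ≡ 8, so v_5 = 8^{−1} = 7 (mod 11).
  v = [2, 10, 10, 4, 7].
Step 2: syndromes of r = [8, 7, 6, 10, 1] (all sums mod 11).
  S_0 = Σ v_i r_i = 2·8 + 10·7 + 10·6 + 4·10 + 7·1 = 193 ≡ 6.
  S_1 = Σ v_i α_i r_i = 2·5·8 + 10·2·7 + 10·4·6 + 4·6·10 + 7·7·1 = 749 ≡ 1.
  α_i^2 mod 11 = [3, 4, 5, 3, 5].
  S_2 = Σ v_i α_i^2 r_i = 2·3·8 + 10·4·7 + 10·5·6 + 4·3·10 + 7·5·1 = 783 ≡ 2.
  S = (6, 1, 2) ≠ 0, so r is not a codeword (an error is present).
Step 3: locate the error. For a single error e at position i, S_ℓ = v_i·e·α_i^ℓ, so α_err = S_1/S_0.
  S_0^{−1} = 6^{−1} = 2 (mod 11), so α_err = 1·2 = 2 ≡ 2 = α_2. Error position i = 2.
  Consistency check: S_2/S_1 = 2·1 = 2 ≡ 2 = α_err ✓ (single-error assumption holds).
Step 4: error magnitude e = S_0/v_2 = S_0·∏_{j≠2}(α_2 − α_j) = 6·10 = 60 ≡ 5 (mod 11).
Step 5: correct position 2: c_2 = r_2 − e = 7 − 5 ≡ 2 (mod 11). Hence c = [8, 2, 6, 10, 1].
  Check: interpolating c through the α_i gives m(x) = 9 + 2·x (degree < 2) with m(α_i) = c_i for every i, so c is indeed a codeword.


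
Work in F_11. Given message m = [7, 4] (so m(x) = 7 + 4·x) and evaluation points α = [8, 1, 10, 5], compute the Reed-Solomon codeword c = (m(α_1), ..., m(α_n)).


c = [6, 0, 3, 5]

Message polynomial: m(x) = 7 + 4·x (mod 11).
For each evaluation point α_i, compute m(α_i) mod 11:
  α_1 = 8: Horner steps 4 → 6, so m(8) = 6.
  α_2 = 1: Horner steps 4 → 0, so m(1) = 0.
  α_3 = 10: Horner steps 4 → 3, so m(10) = 3.
  α_4 = 5: Horner steps 4 → 5, so m(5) = 5.
Codeword c = [6, 0, 3, 5] ∈ F_11^4.


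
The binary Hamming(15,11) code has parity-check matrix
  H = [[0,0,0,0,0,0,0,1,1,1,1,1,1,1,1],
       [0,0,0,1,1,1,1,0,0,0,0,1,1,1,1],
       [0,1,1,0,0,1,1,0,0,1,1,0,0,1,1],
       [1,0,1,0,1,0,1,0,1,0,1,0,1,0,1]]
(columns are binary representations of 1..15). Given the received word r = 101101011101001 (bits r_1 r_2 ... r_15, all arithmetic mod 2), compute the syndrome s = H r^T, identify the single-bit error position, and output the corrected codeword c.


s = (1, 0, 0, 0)^T, error position = 8, corrected codeword c = 101101001101001

Compute s = H r^T mod 2 one row at a time:
  s_1 = 1 + 1 + 1 + 0 + 1 + 0 + 0 + 1 = 5 ≡ 1 (mod 2).
  s_2 = 1 + 0 + 1 + 0 + 1 + 0 + 0 + 1 = 4 ≡ 0 (mod 2).
  s_3 = 0 + 1 + 1 + 0 + 1 + 0 + 0 + 1 = 4 ≡ 0 (mod 2).
  s_4 = 1 + 1 + 0 + 0 + 1 + 0 + 0 + 1 = 4 ≡ 0 (mod 2).
s = (1, 0, 0, 0)^T — this equals column 8 of H (binary 1000), so error is at position 8.
Correct: flip bit 8 of r = 101101011101001 to get c = 101101001101001.


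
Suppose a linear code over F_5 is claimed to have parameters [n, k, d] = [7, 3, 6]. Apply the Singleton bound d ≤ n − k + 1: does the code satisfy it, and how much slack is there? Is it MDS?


Singleton RHS = n − k + 1 = 5, slack = -1, bound violated (no such code; not MDS).

Singleton bound: d ≤ n − k + 1.
Here n = 7, k = 3, so n − k + 1 = 5.
Given d = 6, check d ≤ 5: NO.
Slack = (n − k + 1) − d = -1.
The slack is negative: d = 6 exceeds n − k + 1 = 5 by 1, so the Singleton bound is violated and no linear [7, 3, 6]_5 code can exist. In particular it is not MDS (MDS requires d = n − k + 1 exactly).
Description: the claimed parameters are [7, 3, 6]_5; such a code would be impossible (violates the Singleton bound).


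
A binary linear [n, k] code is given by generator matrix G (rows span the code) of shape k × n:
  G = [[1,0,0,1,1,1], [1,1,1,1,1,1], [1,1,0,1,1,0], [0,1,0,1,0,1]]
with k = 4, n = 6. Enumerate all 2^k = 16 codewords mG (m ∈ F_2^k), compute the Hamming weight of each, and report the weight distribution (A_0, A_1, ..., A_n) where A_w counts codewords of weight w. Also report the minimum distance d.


Weight distribution: A_0 = 1, A_1 = 1, A_2 = 3, A_3 = 6, A_4 = 3, A_5 = 1, A_6 = 1. Minimum distance d = 1.

Enumerate all 2^4 = 16 messages m ∈ F_2^4.
For each, compute codeword c = mG in F_2^6, then tally its weight.
  m = 0000 → c = 000000, weight = 0.
  m = 1000 → c = 100111, weight = 4.
  m = 0100 → c = 111111, weight = 6.
  m = 1100 → c = 011000, weight = 2.
  m = 0010 → c = 110110, weight = 4.
  m = 1010 → c = 010001, weight = 2.
  m = 0110 → c = 001001, weight = 2.
  m = 1110 → c = 101110, weight = 4.
  m = 0001 → c = 010101, weight = 3.
  m = 1001 → c = 110010, weight = 3.
  m = 0101 → c = 101010, weight = 3.
  m = 1101 → c = 001101, weight = 3.
  m = 0011 → c = 100011, weight = 3.
  m = 1011 → c = 000100, weight = 1.
  m = 0111 → c = 011100, weight = 3.
  m = 1111 → c = 111011, weight = 5.
Tally weights:
  weight 0: 1 codewords.
  weight 1: 1 codewords.
  weight 2: 3 codewords.
  weight 3: 6 codewords.
  weight 4: 3 codewords.
  weight 5: 1 codewords.
  weight 6: 1 codewords.
Minimum distance d = smallest w > 0 with A_w > 0 = 1.
Sanity: Σ A_w = 16 = 2^4 = 16 ✓.


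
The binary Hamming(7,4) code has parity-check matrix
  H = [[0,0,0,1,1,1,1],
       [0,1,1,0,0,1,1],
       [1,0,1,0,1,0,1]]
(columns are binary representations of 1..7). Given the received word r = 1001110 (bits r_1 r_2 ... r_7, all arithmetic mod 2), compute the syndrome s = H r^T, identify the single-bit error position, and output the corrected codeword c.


s = (1, 1, 0)^T, error position = 6, corrected codeword c = 1001100

Compute s = H r^T mod 2 one row at a time:
  s_1 = 1 + 1 + 1 + 0 = 3 ≡ 1 (mod 2).
  s_2 = 0 + 0 + 1 + 0 = 1 ≡ 1 (mod 2).
  s_3 = 1 + 0 + 1 + 0 = 2 ≡ 0 (mod 2).
s = (1, 1, 0)^T — this equals column 6 of H (binary 110), so error is at position 6.
Correct: flip bit 6 of r = 1001110 to get c = 1001100.


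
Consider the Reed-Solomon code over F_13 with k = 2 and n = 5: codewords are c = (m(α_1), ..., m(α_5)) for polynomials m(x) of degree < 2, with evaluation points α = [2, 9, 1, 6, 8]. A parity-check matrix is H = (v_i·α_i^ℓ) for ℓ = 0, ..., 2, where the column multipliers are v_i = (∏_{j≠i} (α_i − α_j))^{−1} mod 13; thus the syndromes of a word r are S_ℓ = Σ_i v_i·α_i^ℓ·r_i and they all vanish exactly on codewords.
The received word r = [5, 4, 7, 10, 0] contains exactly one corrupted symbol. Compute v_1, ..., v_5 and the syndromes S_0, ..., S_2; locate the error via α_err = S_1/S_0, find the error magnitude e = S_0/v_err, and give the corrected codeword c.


S = (1, 8, 12), error at position 5, error magnitude e = 7, c = [5, 4, 7, 10, 6].

Step 1: column multipliers v_i = (∏_{j≠i}(α_i − α_j))^{−1} mod 13.
  i = 1 (α = 2): (2−9)(2−1)(2−6)(2−8) = (−7)·1·(−4)·(−6) = −168 ≡ 1, so v_1 = 1^{−1} = 1 (mod 13).
  i = 2 (α = 9): (9−2)(9−1)(9−6)(9−8) = 7·8·3·1 = 168 ≡ 12, so v_2 = 12^{−1} = 12 (mod 13).
  i = 3 (α = 1): (1−2)(1−9)(1−6)(1−8) = (−1)·(−8)·(−5)·(−7) = 280 ≡ 7, so v_3 = 7^{−1} = 2 (mod 13).
  i = 4 (α = 6): (6−2)(6−9)(6−1)(6−8) = 4·(−3)·5·(−2) = 120 ≡ 3, so v_4 = 3^{−1} = 9 (mod 13).
  i = 5 (α = 8): (8−2)(8−9)(8−1)(8−6) = 6·(−1)·7·2 = −84 ≡ 7, so v_5 = 7^{−1} = 2 (mod 13).
  v = [1, 12, 2, 9, 2].
Step 2: syndromes of r = [5, 4, 7, 10, 0] (all sums mod 13).
  S_0 = Σ v_i r_i = 1·5 + 12·4 + 2·7 + 9·10 + 2·0 = 157 ≡ 1.
  S_1 = Σ v_i α_i r_i = 1·2·5 + 12·9·4 + 2·1·7 + 9·6·10 + 2·8·0 = 996 ≡ 8.
  α_i^2 mod 13 = [4, 3, 1, 10, 12].
  S_2 = Σ v_i α_i^2 r_i = 1·4·5 + 12·3·4 + 2·1·7 + 9·10·10 + 2·12·0 = 1078 ≡ 12.
  S = (1, 8, 12) ≠ 0, so r is not a codeword (an error is present).
Step 3: locate the error. For a single error e at position i, S_ℓ = v_i·e·α_i^ℓ, so α_err = S_1/S_0.
  S_0^{−1} = 1^{−1} = 1 (mod 13), so α_err = 8·1 = 8 ≡ 8 = α_5. Error position i = 5.
  Consistency check: S_2/S_1 = 12·5 = 60 ≡ 8 = α_err ✓ (single-error assumption holds).
Step 4: error magnitude e = S_0/v_5 = S_0·∏_{j≠5}(α_5 − α_j) = 1·7 = 7 ≡ 7 (mod 13).
Step 5: correct position 5: c_5 = r_5 − e = 0 − 7 ≡ 6 (mod 13). Hence c = [5, 4, 7, 10, 6].
  Check: interpolating c through the α_i gives m(x) = 9 + 11·x (degree < 2) with m(α_i) = c_i for every i, so c is indeed a codeword.


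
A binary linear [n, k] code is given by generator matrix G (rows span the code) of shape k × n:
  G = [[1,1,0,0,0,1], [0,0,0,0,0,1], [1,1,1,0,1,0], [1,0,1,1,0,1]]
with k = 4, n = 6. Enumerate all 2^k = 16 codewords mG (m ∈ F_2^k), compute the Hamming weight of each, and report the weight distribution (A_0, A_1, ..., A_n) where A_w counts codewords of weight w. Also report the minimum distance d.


Weight distribution: A_0 = 1, A_1 = 1, A_2 = 2, A_3 = 6, A_4 = 5, A_5 = 1. Minimum distance d = 1.

Enumerate all 2^4 = 16 messages m ∈ F_2^4.
For each, compute codeword c = mG in F_2^6, then tally its weight.
  m = 0000 → c = 000000, weight = 0.
  m = 1000 → c = 110001, weight = 3.
  m = 0100 → c = 000001, weight = 1.
  m = 1100 → c = 110000, weight = 2.
  m = 0010 → c = 111010, weight = 4.
  m = 1010 → c = 001011, weight = 3.
  m = 0110 → c = 111011, weight = 5.
  m = 1110 → c = 001010, weight = 2.
  m = 0001 → c = 101101, weight = 4.
  m = 1001 → c = 011100, weight = 3.
  m = 0101 → c = 101100, weight = 3.
  m = 1101 → c = 011101, weight = 4.
  m = 0011 → c = 010111, weight = 4.
  m = 1011 → c = 100110, weight = 3.
  m = 0111 → c = 010110, weight = 3.
  m = 1111 → c = 100111, weight = 4.
Tally weights:
  weight 0: 1 codewords.
  weight 1: 1 codewords.
  weight 2: 2 codewords.
  weight 3: 6 codewords.
  weight 4: 5 codewords.
  weight 5: 1 codewords.
Minimum distance d = smallest w > 0 with A_w > 0 = 1.
Sanity: Σ A_w = 16 = 2^4 = 16 ✓.


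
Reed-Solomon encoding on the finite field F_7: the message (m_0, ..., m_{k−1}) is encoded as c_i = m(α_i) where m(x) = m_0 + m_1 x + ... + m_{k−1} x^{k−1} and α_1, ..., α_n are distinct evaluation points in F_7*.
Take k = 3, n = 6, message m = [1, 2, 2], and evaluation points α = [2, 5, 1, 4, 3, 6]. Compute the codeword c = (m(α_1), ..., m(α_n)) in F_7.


c = [6, 5, 5, 6, 4, 1]

Message polynomial: m(x) = 1 + 2·x + 2·x^2 (mod 7).
For each evaluation point α_i, compute m(α_i) mod 7:
  α_1 = 2: Horner steps 2 → 6 → 6, so m(2) = 6.
  α_2 = 5: Horner steps 2 → 5 → 5, so m(5) = 5.
  α_3 = 1: Horner steps 2 → 4 → 5, so m(1) = 5.
  α_4 = 4: Horner steps 2 → 3 → 6, so m(4) = 6.
  α_5 = 3: Horner steps 2 → 1 → 4, so m(3) = 4.
  α_6 = 6: Horner steps 2 → 0 → 1, so m(6) = 1.
Codeword c = [6, 5, 5, 6, 4, 1] ∈ F_7^6.


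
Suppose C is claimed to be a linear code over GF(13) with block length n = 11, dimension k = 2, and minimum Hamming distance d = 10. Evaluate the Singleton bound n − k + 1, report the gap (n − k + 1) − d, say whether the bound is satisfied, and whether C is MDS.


Singleton RHS = n − k + 1 = 10, slack = 0, bound satisfied, MDS.

Singleton bound: d ≤ n − k + 1.
Here n = 11, k = 2, so n − k + 1 = 10.
Given d = 10, check d ≤ 10: YES.
Slack = (n − k + 1) − d = 0.
The code is MDS (slack = 0).
Description: the claimed parameters are [11, 2, 10]_13; such a code would be MDS (meets Singleton bound).


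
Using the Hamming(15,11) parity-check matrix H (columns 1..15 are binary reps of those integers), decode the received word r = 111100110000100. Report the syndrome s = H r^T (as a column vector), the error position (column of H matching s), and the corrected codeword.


s = (0, 1, 1, 0)^T, error position = 6, corrected codeword c = 111101110000100

Compute s = H r^T mod 2 one row at a time:
  s_1 = 1 + 0 + 0 + 0 + 0 + 1 + 0 + 0 = 2 ≡ 0 (mod 2).
  s_2 = 1 + 0 + 0 + 1 + 0 + 1 + 0 + 0 = 3 ≡ 1 (mod 2).
  s_3 = 1 + 1 + 0 + 1 + 0 + 0 + 0 + 0 = 3 ≡ 1 (mod 2).
  s_4 = 1 + 1 + 0 + 1 + 0 + 0 + 1 + 0 = 4 ≡ 0 (mod 2).
s = (0, 1, 1, 0)^T — this equals column 6 of H (binary 0110), so error is at position 6.
Correct: flip bit 6 of r = 111100110000100 to get c = 111101110000100.


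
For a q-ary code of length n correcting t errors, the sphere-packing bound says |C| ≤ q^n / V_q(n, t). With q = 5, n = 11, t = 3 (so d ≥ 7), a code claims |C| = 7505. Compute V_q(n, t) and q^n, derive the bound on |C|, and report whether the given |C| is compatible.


V_q(n, t) = 11485, q^n = 48828125, Hamming bound = 4251, |C| = 7505 > bound (violated).

Step 1: Compute V_q(n, t) = Σ_{j=0}^3 C(n, j) (q−1)^j.
  j = 0: C(11,0)·(4)^0 = 1·1 = 1.
  j = 1: C(11,1)·(4)^1 = 11·4 = 44.
  j = 2: C(11,2)·(4)^2 = 55·16 = 880.
  j = 3: C(11,3)·(4)^3 = 165·64 = 10560.
  V_q(n, t) = 1 + 44 + 880 + 10560 = 11485.
Step 2: q^n = 5^11 = 48828125.
Step 3: Hamming bound ⌊q^n / V_q(n,t)⌋ = ⌊48828125/11485⌋ = 4251.
Step 4: Compare |C| = 7505 to 4251: violated.
The claimed |C| lies above the Hamming bound, so no 5-ary code of length 11 with d ≥ 7 can have 7505 codewords.


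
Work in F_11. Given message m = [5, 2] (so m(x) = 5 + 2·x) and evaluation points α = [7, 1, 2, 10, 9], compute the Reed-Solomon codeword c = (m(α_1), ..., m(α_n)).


c = [8, 7, 9, 3, 1]

Message polynomial: m(x) = 5 + 2·x (mod 11).
For each evaluation point α_i, compute m(α_i) mod 11:
  α_1 = 7: Horner steps 2 → 8, so m(7) = 8.
  α_2 = 1: Horner steps 2 → 7, so m(1) = 7.
  α_3 = 2: Horner steps 2 → 9, so m(2) = 9.
  α_4 = 10: Horner steps 2 → 3, so m(10) = 3.
  α_5 = 9: Horner steps 2 → 1, so m(9) = 1.
Codeword c = [8, 7, 9, 3, 1] ∈ F_11^5.


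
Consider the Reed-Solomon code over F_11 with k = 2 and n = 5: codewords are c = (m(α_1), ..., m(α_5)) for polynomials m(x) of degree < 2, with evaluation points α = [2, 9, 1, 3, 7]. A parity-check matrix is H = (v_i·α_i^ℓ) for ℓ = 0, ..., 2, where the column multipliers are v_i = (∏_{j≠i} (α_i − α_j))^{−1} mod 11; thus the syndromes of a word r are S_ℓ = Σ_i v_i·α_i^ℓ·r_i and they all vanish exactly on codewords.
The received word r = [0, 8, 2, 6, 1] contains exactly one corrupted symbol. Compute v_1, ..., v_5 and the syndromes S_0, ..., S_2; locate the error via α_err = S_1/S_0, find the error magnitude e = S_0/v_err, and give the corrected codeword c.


S = (2, 6, 7), error at position 4, error magnitude e = 8, c = [0, 8, 2, 9, 1].

Step 1: column multipliers v_i = (∏_{j≠i}(α_i − α_j))^{−1} mod 11.
  i = 1 (α = 2): (2−9)(2−1)(2−3)(2−7) = (−7)·1·(−1)·(−5) = −35 ≡ 9, so v_1 = 9^{−1} = 5 (mod 11).
  i = 2 (α = 9): (9−2)(9−1)(9−3)(9−7) = 7·8·6·2 = 672 ≡ 1, so v_2 = 1^{−1} = 1 (mod 11).
  i = 3 (α = 1): (1−2)(1−9)(1−3)(1−7) = (−1)·(−8)·(−2)·(−6) = 96 ≡ 8, so v_3 = 8^{−1} = 7 (mod 11).
  i = 4 (α = 3): (3−2)(3−9)(3−1)(3−7) = 1·(−6)·2·(−4) = 48 ≡ 4, so v_4 = 4^{−1} = 3 (mod 11).
  i = 5 (α = 7): (7−2)(7−9)(7−1)(7−3) = 5·(−2)·6·4 = −240 ≡ 2, so v_5 = 2^{−1} = 6 (mod 11).
  v = [5, 1, 7, 3, 6].
Step 2: syndromes of r = [0, 8, 2, 6, 1] (all sums mod 11).
  S_0 = Σ v_i r_i = 5·0 + 1·8 + 7·2 + 3·6 + 6·1 = 46 ≡ 2.
  S_1 = Σ v_i α_i r_i = 5·2·0 + 1·9·8 + 7·1·2 + 3·3·6 + 6·7·1 = 182 ≡ 6.
  α_i^2 mod 11 = [4, 4, 1, 9, 5].
  S_2 = Σ v_i α_i^2 r_i = 5·4·0 + 1·4·8 + 7·1·2 + 3·9·6 + 6·5·1 = 238 ≡ 7.
  S = (2, 6, 7) ≠ 0, so r is not a codeword (an error is present).
Step 3: locate the error. For a single error e at position i, S_ℓ = v_i·e·α_i^ℓ, so α_err = S_1/S_0.
  S_0^{−1} = 2^{−1} = 6 (mod 11), so α_err = 6·6 = 36 ≡ 3 = α_4. Error position i = 4.
  Consistency check: S_2/S_1 = 7·2 = 14 ≡ 3 = α_err ✓ (single-error assumption holds).
Step 4: error magnitude e = S_0/v_4 = S_0·∏_{j≠4}(α_4 − α_j) = 2·4 = 8 ≡ 8 (mod 11).
Step 5: correct position 4: c_4 = r_4 − e = 6 − 8 ≡ 9 (mod 11). Hence c = [0, 8, 2, 9, 1].
  Check: interpolating c through the α_i gives m(x) = 4 + 9·x (degree < 2) with m(α_i) = c_i for every i, so c is indeed a codeword.


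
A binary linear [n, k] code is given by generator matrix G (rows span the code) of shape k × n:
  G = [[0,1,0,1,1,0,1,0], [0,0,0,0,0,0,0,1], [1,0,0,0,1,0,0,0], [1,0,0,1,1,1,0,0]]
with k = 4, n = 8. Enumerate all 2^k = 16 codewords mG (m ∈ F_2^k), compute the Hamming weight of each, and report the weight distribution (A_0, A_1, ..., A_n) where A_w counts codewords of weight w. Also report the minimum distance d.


Weight distribution: A_0 = 1, A_1 = 1, A_2 = 2, A_3 = 2, A_4 = 5, A_5 = 5. Minimum distance d = 1.

Enumerate all 2^4 = 16 messages m ∈ F_2^4.
For each, compute codeword c = mG in F_2^8, then tally its weight.
  m = 0000 → c = 00000000, weight = 0.
  m = 1000 → c = 01011010, weight = 4.
  m = 0100 → c = 00000001, weight = 1.
  m = 1100 → c = 01011011, weight = 5.
  m = 0010 → c = 10001000, weight = 2.
  m = 1010 → c = 11010010, weight = 4.
  m = 0110 → c = 10001001, weight = 3.
  m = 1110 → c = 11010011, weight = 5.
  m = 0001 → c = 10011100, weight = 4.
  m = 1001 → c = 11000110, weight = 4.
  m = 0101 → c = 10011101, weight = 5.
  m = 1101 → c = 11000111, weight = 5.
  m = 0011 → c = 00010100, weight = 2.
  m = 1011 → c = 01001110, weight = 4.
  m = 0111 → c = 00010101, weight = 3.
  m = 1111 → c = 01001111, weight = 5.
Tally weights:
  weight 0: 1 codewords.
  weight 1: 1 codewords.
  weight 2: 2 codewords.
  weight 3: 2 codewords.
  weight 4: 5 codewords.
  weight 5: 5 codewords.
Minimum distance d = smallest w > 0 with A_w > 0 = 1.
Sanity: Σ A_w = 16 = 2^4 = 16 ✓.


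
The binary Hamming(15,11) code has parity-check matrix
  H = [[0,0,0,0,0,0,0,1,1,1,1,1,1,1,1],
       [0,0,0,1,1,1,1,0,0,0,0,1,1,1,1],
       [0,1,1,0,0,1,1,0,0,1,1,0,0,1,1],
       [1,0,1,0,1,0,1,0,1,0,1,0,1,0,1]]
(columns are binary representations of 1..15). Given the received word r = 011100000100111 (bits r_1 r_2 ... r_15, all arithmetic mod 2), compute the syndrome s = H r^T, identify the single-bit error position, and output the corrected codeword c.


s = (0, 0, 1, 1)^T, error position = 3, corrected codeword c = 010100000100111

Compute s = H r^T mod 2 one row at a time:
  s_1 = 0 + 0 + 1 + 0 + 0 + 1 + 1 + 1 = 4 ≡ 0 (mod 2).
  s_2 = 1 + 0 + 0 + 0 + 0 + 1 + 1 + 1 = 4 ≡ 0 (mod 2).
  s_3 = 1 + 1 + 0 + 0 + 1 + 0 + 1 + 1 = 5 ≡ 1 (mod 2).
  s_4 = 0 + 1 + 0 + 0 + 0 + 0 + 1 + 1 = 3 ≡ 1 (mod 2).
s = (0, 0, 1, 1)^T — this equals column 3 of H (binary 0011), so error is at position 3.
Correct: flip bit 3 of r = 011100000100111 to get c = 010100000100111.


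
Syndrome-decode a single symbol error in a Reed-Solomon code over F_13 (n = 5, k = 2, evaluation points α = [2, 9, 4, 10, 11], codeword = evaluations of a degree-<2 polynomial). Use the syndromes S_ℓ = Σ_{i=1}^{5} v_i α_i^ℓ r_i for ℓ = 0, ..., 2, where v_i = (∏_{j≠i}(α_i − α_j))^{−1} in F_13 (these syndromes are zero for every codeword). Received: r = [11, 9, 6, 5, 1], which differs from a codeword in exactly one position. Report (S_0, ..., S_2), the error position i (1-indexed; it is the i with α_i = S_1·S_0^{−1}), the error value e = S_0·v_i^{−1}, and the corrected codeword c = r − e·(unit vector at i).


S = (9, 10, 1), error at position 3, error magnitude e = 3, c = [11, 9, 3, 5, 1].

Step 1: column multipliers v_i = (∏_{j≠i}(α_i − α_j))^{−1} mod 13.
  i = 1 (α = 2): (2−9)(2−4)(2−10)(2−11) = (−7)·(−2)·(−8)·(−9) = 1008 ≡ 7, so v_1 = 7^{−1} = 2 (mod 13).
  i = 2 (α = 9): (9−2)(9−4)(9−10)(9−11) = 7·5·(−1)·(−2) = 70 ≡ 5, so v_2 = 5^{−1} = 8 (mod 13).
  i = 3 (α = 4): (4−2)(4−9)(4−10)(4−11) = 2·(−5)·(−6)·(−7) = −420 ≡ 9, so v_3 = 9^{−1} = 3 (mod 13).
  i = 4 (α = 10): (10−2)(10−9)(10−4)(10−11) = 8·1·6·(−1) = −48 ≡ 4, so v_4 = 4^{−1} = 10 (mod 13).
  i = 5 (α = 11): (11−2)(11−9)(11−4)(11−10) = 9·2·7·1 = 126 ≡ 9, so v_5 = 9^{−1} = 3 (mod 13).
  v = [2, 8, 3, 10, 3].
Step 2: syndromes of r = [11, 9, 6, 5, 1] (all sums mod 13).
  S_0 = Σ v_i r_i = 2·11 + 8·9 + 3·6 + 10·5 + 3·1 = 165 ≡ 9.
  S_1 = Σ v_i α_i r_i = 2·2·11 + 8·9·9 + 3·4·6 + 10·10·5 + 3·11·1 = 1297 ≡ 10.
  α_i^2 mod 13 = [4, 3, 3, 9, 4].
  S_2 = Σ v_i α_i^2 r_i = 2·4·11 + 8·3·9 + 3·3·6 + 10·9·5 + 3·4·1 = 820 ≡ 1.
  S = (9, 10, 1) ≠ 0, so r is not a codeword (an error is present).
Step 3: locate the error. For a single error e at position i, S_ℓ = v_i·e·α_i^ℓ, so α_err = S_1/S_0.
  S_0^{−1} = 9^{−1} = 3 (mod 13), so α_err = 10·3 = 30 ≡ 4 = α_3. Error position i = 3.
  Consistency check: S_2/S_1 = 1·4 = 4 ≡ 4 = α_err ✓ (single-error assumption holds).
Step 4: error magnitude e = S_0/v_3 = S_0·∏_{j≠3}(α_3 − α_j) = 9·9 = 81 ≡ 3 (mod 13).
Step 5: correct position 3: c_3 = r_3 − e = 6 − 3 ≡ 3 (mod 13). Hence c = [11, 9, 3, 5, 1].
  Check: interpolating c through the α_i gives m(x) = 6 + 9·x (degree < 2) with m(α_i) = c_i for every i, so c is indeed a codeword.


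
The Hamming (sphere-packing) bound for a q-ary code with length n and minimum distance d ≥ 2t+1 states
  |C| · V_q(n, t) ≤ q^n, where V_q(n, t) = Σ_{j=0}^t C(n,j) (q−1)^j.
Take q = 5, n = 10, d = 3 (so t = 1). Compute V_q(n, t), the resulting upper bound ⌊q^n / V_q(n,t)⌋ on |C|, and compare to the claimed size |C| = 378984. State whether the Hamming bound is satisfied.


V_q(n, t) = 41, q^n = 9765625, Hamming bound = 238185, |C| = 378984 > bound (violated).

Step 1: Compute V_q(n, t) = Σ_{j=0}^1 C(n, j) (q−1)^j.
  j = 0: C(10,0)·(4)^0 = 1·1 = 1.
  j = 1: C(10,1)·(4)^1 = 10·4 = 40.
  V_q(n, t) = 1 + 40 = 41.
Step 2: q^n = 5^10 = 9765625.
Step 3: Hamming bound ⌊q^n / V_q(n,t)⌋ = ⌊9765625/41⌋ = 238185.
Step 4: Compare |C| = 378984 to 238185: violated.
The claimed |C| lies above the Hamming bound, so no 5-ary code of length 10 with d ≥ 3 can have 378984 codewords.


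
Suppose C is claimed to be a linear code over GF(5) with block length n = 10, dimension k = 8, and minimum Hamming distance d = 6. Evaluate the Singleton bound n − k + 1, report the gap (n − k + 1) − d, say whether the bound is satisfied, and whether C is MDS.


Singleton RHS = n − k + 1 = 3, slack = -3, bound violated (no such code; not MDS).

Singleton bound: d ≤ n − k + 1.
Here n = 10, k = 8, so n − k + 1 = 3.
Given d = 6, check d ≤ 3: NO.
Slack = (n − k + 1) − d = -3.
The slack is negative: d = 6 exceeds n − k + 1 = 3 by 3, so the Singleton bound is violated and no linear [10, 8, 6]_5 code can exist. In particular it is not MDS (MDS requires d = n − k + 1 exactly).
Description: the claimed parameters are [10, 8, 6]_5; such a code would be impossible (violates the Singleton bound).


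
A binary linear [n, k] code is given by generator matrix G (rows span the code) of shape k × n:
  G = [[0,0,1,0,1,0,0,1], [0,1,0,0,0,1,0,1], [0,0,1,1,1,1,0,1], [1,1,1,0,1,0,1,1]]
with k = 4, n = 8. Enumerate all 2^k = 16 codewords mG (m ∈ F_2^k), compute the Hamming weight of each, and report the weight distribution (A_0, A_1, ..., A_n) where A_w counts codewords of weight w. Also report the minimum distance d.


Weight distribution: A_0 = 1, A_2 = 1, A_3 = 4, A_4 = 4, A_5 = 4, A_6 = 1, A_8 = 1. Minimum distance d = 2.

Enumerate all 2^4 = 16 messages m ∈ F_2^4.
For each, compute codeword c = mG in F_2^8, then tally its weight.
  m = 0000 → c = 00000000, weight = 0.
  m = 1000 → c = 00101001, weight = 3.
  m = 0100 → c = 01000101, weight = 3.
  m = 1100 → c = 01101100, weight = 4.
  m = 0010 → c = 00111101, weight = 5.
  m = 1010 → c = 00010100, weight = 2.
  m = 0110 → c = 01111000, weight = 4.
  m = 1110 → c = 01010001, weight = 3.
  m = 0001 → c = 11101011, weight = 6.
  m = 1001 → c = 11000010, weight = 3.
  m = 0101 → c = 10101110, weight = 5.
  m = 1101 → c = 10000111, weight = 4.
  m = 0011 → c = 11010110, weight = 5.
  m = 1011 → c = 11111111, weight = 8.
  m = 0111 → c = 10010011, weight = 4.
  m = 1111 → c = 10111010, weight = 5.
Tally weights:
  weight 0: 1 codewords.
  weight 2: 1 codewords.
  weight 3: 4 codewords.
  weight 4: 4 codewords.
  weight 5: 4 codewords.
  weight 6: 1 codewords.
  weight 8: 1 codewords.
Minimum distance d = smallest w > 0 with A_w > 0 = 2.
Sanity: Σ A_w = 16 = 2^4 = 16 ✓.


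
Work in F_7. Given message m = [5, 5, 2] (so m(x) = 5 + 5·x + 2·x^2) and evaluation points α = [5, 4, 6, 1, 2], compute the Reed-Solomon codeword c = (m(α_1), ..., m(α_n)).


c = [3, 1, 2, 5, 2]

Message polynomial: m(x) = 5 + 5·x + 2·x^2 (mod 7).
For each evaluation point α_i, compute m(α_i) mod 7:
  α_1 = 5: Horner steps 2 → 1 → 3, so m(5) = 3.
  α_2 = 4: Horner steps 2 → 6 → 1, so m(4) = 1.
  α_3 = 6: Horner steps 2 → 3 → 2, so m(6) = 2.
  α_4 = 1: Horner steps 2 → 0 → 5, so m(1) = 5.
  α_5 = 2: Horner steps 2 → 2 → 2, so m(2) = 2.
Codeword c = [3, 1, 2, 5, 2] ∈ F_7^5.


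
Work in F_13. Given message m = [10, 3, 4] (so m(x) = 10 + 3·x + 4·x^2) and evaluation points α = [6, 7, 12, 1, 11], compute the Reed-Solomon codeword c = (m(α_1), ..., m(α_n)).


c = [3, 6, 11, 4, 7]

Message polynomial: m(x) = 10 + 3·x + 4·x^2 (mod 13).
For each evaluation point α_i, compute m(α_i) mod 13:
  α_1 = 6: Horner steps 4 → 1 → 3, so m(6) = 3.
  α_2 = 7: Horner steps 4 → 5 → 6, so m(7) = 6.
  α_3 = 12: Horner steps 4 → 12 → 11, so m(12) = 11.
  α_4 = 1: Horner steps 4 → 7 → 4, so m(1) = 4.
  α_5 = 11: Horner steps 4 → 8 → 7, so m(11) = 7.
Codeword c = [3, 6, 11, 4, 7] ∈ F_13^5.


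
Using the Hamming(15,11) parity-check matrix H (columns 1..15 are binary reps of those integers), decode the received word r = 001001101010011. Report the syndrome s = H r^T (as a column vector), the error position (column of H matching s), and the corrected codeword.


s = (0, 0, 0, 1)^T, error position = 1, corrected codeword c = 101001101010011

Compute s = H r^T mod 2 one row at a time:
  s_1 = 0 + 1 + 0 + 1 + 0 + 0 + 1 + 1 = 4 ≡ 0 (mod 2).
  s_2 = 0 + 0 + 1 + 1 + 0 + 0 + 1 + 1 = 4 ≡ 0 (mod 2).
  s_3 = 0 + 1 + 1 + 1 + 0 + 1 + 1 + 1 = 6 ≡ 0 (mod 2).
  s_4 = 0 + 1 + 0 + 1 + 1 + 1 + 0 + 1 = 5 ≡ 1 (mod 2).
s = (0, 0, 0, 1)^T — this equals column 1 of H (binary 0001), so error is at position 1.
Correct: flip bit 1 of r = 001001101010011 to get c = 101001101010011.


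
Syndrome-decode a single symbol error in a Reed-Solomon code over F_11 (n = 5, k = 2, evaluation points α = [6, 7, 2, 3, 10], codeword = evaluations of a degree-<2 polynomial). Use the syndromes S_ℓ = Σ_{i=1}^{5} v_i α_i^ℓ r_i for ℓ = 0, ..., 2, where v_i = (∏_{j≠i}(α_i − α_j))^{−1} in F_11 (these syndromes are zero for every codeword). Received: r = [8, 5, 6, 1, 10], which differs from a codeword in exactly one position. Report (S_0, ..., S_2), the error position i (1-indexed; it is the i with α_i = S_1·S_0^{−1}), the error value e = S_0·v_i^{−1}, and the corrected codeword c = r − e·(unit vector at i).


S = (4, 6, 9), error at position 2, error magnitude e = 2, c = [8, 3, 6, 1, 10].

Step 1: column multipliers v_i = (∏_{j≠i}(α_i − α_j))^{−1} mod 11.
  i = 1 (α = 6): (6−7)(6−2)(6−3)(6−10) = (−1)·4·3·(−4) = 48 ≡ 4, so v_1 = 4^{−1} = 3 (mod 11).
  i = 2 (α = 7): (7−6)(7−2)(7−3)(7−10) = 1·5·4·(−3) = −60 ≡ 6, so v_2 = 6^{−1} = 2 (mod 11).
  i = 3 (α = 2): (2−6)(2−7)(2−3)(2−10) = (−4)·(−5)·(−1)·(−8) = 160 ≡ 6, so v_3 = 6^{−1} = 2 (mod 11).
  i = 4 (α = 3): (3−6)(3−7)(3−2)(3−10) = (−3)·(−4)·1·(−7) = −84 ≡ 4, so v_4 = 4^{−1} = 3 (mod 11).
  i = 5 (α = 10): (10−6)(10−7)(10−2)(10−3) = 4·3·8·7 = 672 ≡ 1, so v_5 = 1^{−1} = 1 (mod 11).
  v = [3, 2, 2, 3, 1].
Step 2: syndromes of r = [8, 5, 6, 1, 10] (all sums mod 11).
  S_0 = Σ v_i r_i = 3·8 + 2·5 + 2·6 + 3·1 + 1·10 = 59 ≡ 4.
  S_1 = Σ v_i α_i r_i = 3·6·8 + 2·7·5 + 2·2·6 + 3·3·1 + 1·10·10 = 347 ≡ 6.
  α_i^2 mod 11 = [3, 5, 4, 9, 1].
  S_2 = Σ v_i α_i^2 r_i = 3·3·8 + 2·5·5 + 2·4·6 + 3·9·1 + 1·1·10 = 207 ≡ 9.
  S = (4, 6, 9) ≠ 0, so r is not a codeword (an error is present).
Step 3: locate the error. For a single error e at position i, S_ℓ = v_i·e·α_i^ℓ, so α_err = S_1/S_0.
  S_0^{−1} = 4^{−1} = 3 (mod 11), so α_err = 6·3 = 18 ≡ 7 = α_2. Error position i = 2.
  Consistency check: S_2/S_1 = 9·2 = 18 ≡ 7 = α_err ✓ (single-error assumption holds).
Step 4: error magnitude e = S_0/v_2 = S_0·∏_{j≠2}(α_2 − α_j) = 4·6 = 24 ≡ 2 (mod 11).
Step 5: correct position 2: c_2 = r_2 − e = 5 − 2 ≡ 3 (mod 11). Hence c = [8, 3, 6, 1, 10].
  Check: interpolating c through the α_i gives m(x) = 5 + 6·x (degree < 2) with m(α_i) = c_i for every i, so c is indeed a codeword.
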